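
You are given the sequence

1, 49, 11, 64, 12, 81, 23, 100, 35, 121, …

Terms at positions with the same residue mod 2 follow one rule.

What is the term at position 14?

The terms cycle through 2 interleaved subsequences.
Subsequence A: 1, 11, 12, 23, 35 — Fibonacci-style (each term is the sum of the two before it).
Subsequence B: 49, 64, 81, 100, 121 — consecutive squares n² from n = 7.
Term 14 comes from subsequence B (its 7th entry): 169.

169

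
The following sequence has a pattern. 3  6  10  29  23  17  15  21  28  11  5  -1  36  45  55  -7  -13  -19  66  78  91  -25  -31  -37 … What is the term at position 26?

Positions follow the repeating pattern AAABBB; grouping by letter gives 2 tracks.
Stream A = 3, 6, 10, 15, 21, 28, 36, 45, 55, 66, 78, 91: triangular numbers n(n+1)/2 for n = 2, 3, ….
Stream B = 29, 23, 17, 11, 5, -1, -7, -13, -19, -25, -31, -37: arithmetic, step −6.
Term 26 comes from stream A (its 14th entry): 120.

120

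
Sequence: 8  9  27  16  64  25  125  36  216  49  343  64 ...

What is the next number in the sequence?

Split by position mod 2 into 2 tracks.
Stream A is 8, 27, 64, 125, 216, 343, which is the cubes 2³, 3³, 4³, ….
Stream B is 9, 16, 25, 36, 49, 64, which is the squares 3², 4², 5², ….
Position 13 falls in stream A as its term 7, giving 512.

512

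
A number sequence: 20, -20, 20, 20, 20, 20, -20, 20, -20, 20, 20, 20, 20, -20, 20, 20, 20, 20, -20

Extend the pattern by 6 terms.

The slot pattern repeats as AAABBB (period 6), so there are 2 interleaved tracks.
Subsequence A is 20, -20, 20, -20, 20, -20, 20, -20, 20, -20, which is alternating ±20.
Subsequence B is 20, 20, 20, 20, 20, 20, 20, 20, 20, which is constant 20.
The 20th slot belongs to subsequence A; its 11th term is 20.
Term 21 comes from subsequence A (its 12th entry): -20.
Position 22 → subsequence B, term 10 = 20.
The 23rd slot belongs to subsequence B; its 11th term is 20.
Position 24 falls in subsequence B as its term 12, giving 20.
Term 25 comes from subsequence A (its 13th entry): 20.

20, -20, 20, 20, 20, 20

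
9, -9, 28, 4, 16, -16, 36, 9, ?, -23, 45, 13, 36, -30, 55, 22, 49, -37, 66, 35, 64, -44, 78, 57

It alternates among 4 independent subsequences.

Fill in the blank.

Split by position mod 4 into 4 tracks.
Stream A: 9, 16, ?, 36, 49, 64 (perfect squares starting at 3²).
Stream B: -9, -16, -23, -30, -37, -44 (arithmetic, step −7).
Stream C: 28, 36, 45, 55, 66, 78 (triangular numbers n(n+1)/2 for n = 7, 8, …).
Stream D: 4, 9, 13, 22, 35, 57 (Fibonacci-style (each term is the sum of the two before it)).
Filling stream A at index 3 by its rule yields 25.

25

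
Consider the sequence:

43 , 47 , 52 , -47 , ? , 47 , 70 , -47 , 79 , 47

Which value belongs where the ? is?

61

The terms cycle through 2 interleaved subsequences.
Track A: 43, 52, ?, 70, 79 (arithmetic, step +9).
Track B: 47, -47, 47, -47, 47 (alternating ±47).
The gap is track A's term 3; the rule gives 61.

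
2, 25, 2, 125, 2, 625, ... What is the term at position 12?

78125

Positions 1, 3, 5, … form one subsequence and positions 2, 4, 6, … form another.
Track A: 2, 2, 2. The constant sequence 2.
Track B: 25, 125, 625. Successive powers of 5.
Position 12 falls in track B as its term 6, giving 78125.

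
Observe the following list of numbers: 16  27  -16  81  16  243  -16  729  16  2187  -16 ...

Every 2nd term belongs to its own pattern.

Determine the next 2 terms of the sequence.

Odd-indexed and even-indexed terms follow separate rules.
Subsequence A: 16, -16, 16, -16, 16, -16. The oscillation 16·(−1)^(n+1).
Subsequence B: 27, 81, 243, 729, 2187. Powers of 3.
Term 12 comes from subsequence B (its 6th entry): 6561.
Position 13 falls in subsequence A as its term 7, giving 16.

6561, 16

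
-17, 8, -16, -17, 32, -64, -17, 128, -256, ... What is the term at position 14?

2048

Reading positions in blocks of 3 reveals the pattern ABB — 2 tracks woven together.
Stream A: -17, -17, -17 (the constant sequence -17).
Stream B: 8, -16, 32, -64, 128, -256 (geometric, ×-2 each step).
Position 14 → stream B, term 9 = 2048.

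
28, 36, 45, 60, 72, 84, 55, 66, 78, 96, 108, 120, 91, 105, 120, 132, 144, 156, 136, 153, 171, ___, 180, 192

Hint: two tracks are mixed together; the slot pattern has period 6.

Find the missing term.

Reading positions in blocks of 6 reveals the pattern AAABBB — 2 tracks woven together.
Track A = 28, 36, 45, 55, 66, 78, 91, 105, 120, 136, 153, 171: triangular numbers n(n+1)/2 for n = 7, 8, ….
Track B = 60, 72, 84, 96, 108, 120, 132, 144, 156, ?, 180, 192: arithmetic, step +12.
Track B's pattern makes the blank 168.

168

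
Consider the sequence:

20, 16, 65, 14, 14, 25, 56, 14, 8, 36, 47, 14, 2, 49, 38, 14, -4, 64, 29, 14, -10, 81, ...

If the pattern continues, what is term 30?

Taking every 4th term gives 4 separate tracks.
Subsequence A: 20, 14, 8, 2, -4, -10 (subtracting 6 each time).
Subsequence B: 16, 25, 36, 49, 64, 81 (perfect squares starting at 4²).
Subsequence C: 65, 56, 47, 38, 29 (arithmetic with common difference −9).
Subsequence D: 14, 14, 14, 14, 14 (the constant sequence 14).
The 30th slot belongs to subsequence B; its 8th term is 121.

121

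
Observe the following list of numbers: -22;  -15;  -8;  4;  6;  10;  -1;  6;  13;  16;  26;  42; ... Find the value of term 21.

55

The slot pattern repeats as AAABBB (period 6), so there are 2 interleaved tracks.
Track A is -22, -15, -8, -1, 6, 13, which is arithmetic, step +7.
Track B is 4, 6, 10, 16, 26, 42, which is each term equals the sum of the previous two.
Term 21 comes from track A (its 12th entry): 55.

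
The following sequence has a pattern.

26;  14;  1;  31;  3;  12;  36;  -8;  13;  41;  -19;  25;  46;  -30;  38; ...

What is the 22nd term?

Taking every 3rd term gives 3 separate tracks.
Track A: 26, 31, 36, 41, 46. Arithmetic, step +5.
Track B: 14, 3, -8, -19, -30. Arithmetic, step −11.
Track C: 1, 12, 13, 25, 38. A Fibonacci-like recurrence a_n = a_{n-1} + a_{n-2}.
Position 22 → track A, term 8 = 61.

61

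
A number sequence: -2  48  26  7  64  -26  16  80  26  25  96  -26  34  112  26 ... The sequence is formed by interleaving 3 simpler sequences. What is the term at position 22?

Split by position mod 3 into 3 tracks.
Subsequence A = -2, 7, 16, 25, 34: arithmetic with common difference +9.
Subsequence B = 48, 64, 80, 96, 112: arithmetic, step +16.
Subsequence C = 26, -26, 26, -26, 26: alternating ±26.
The 22nd slot belongs to subsequence A; its 8th term is 61.

61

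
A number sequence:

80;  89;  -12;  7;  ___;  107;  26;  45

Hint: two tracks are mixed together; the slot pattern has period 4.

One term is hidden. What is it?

98

Positions follow the repeating pattern AABB; grouping by letter gives 2 tracks.
Track A = 80, 89, ?, 107: arithmetic, step +9.
Track B = -12, 7, 26, 45: linear: a_n = -31 + 19·n.
So the missing entry in track A is 98.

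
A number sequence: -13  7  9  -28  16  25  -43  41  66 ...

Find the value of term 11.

Reading positions in blocks of 3 reveals the pattern ABB — 2 tracks woven together.
Stream A: -13, -28, -43. Subtracting 15 each time.
Stream B: 7, 9, 16, 25, 41, 66. Each term equals the sum of the previous two.
Term 11 comes from stream B (its 7th entry): 107.

107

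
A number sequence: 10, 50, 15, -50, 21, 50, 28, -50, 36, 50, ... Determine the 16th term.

Odd-indexed and even-indexed terms follow separate rules.
Track A: 10, 15, 21, 28, 36 (triangular numbers starting at T_4).
Track B: 50, -50, 50, -50, 50 (alternating ±50).
The 16th slot belongs to track B; its 8th term is -50.

-50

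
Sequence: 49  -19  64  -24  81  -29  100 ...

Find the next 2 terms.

-34, 121

Taking every 2nd term gives 2 separate tracks.
Stream A: 49, 64, 81, 100. Perfect squares starting at 7².
Stream B: -19, -24, -29. Linear: a_n = -14 − 5·n.
The 8th slot belongs to stream B; its 4th term is -34.
Position 9 falls in stream A as its term 5, giving 121.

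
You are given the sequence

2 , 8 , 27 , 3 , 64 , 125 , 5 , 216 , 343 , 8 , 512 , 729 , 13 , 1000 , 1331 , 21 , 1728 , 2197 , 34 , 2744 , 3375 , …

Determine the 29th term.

Positions follow the repeating pattern ABB; grouping by letter gives 2 tracks.
Subsequence A is 2, 3, 5, 8, 13, 21, 34, which is Fibonacci-style (each term is the sum of the two before it).
Subsequence B is 8, 27, 64, 125, 216, 343, 512, 729, 1000, 1331, 1728, 2197, 2744, 3375, which is consecutive cubes n³ from n = 2.
The 29th slot belongs to subsequence B; its 19th term is 8000.

8000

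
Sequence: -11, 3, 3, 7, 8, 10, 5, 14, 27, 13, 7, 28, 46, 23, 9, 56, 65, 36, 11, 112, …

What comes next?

84

Split by position mod 4: positions 1, 5, 9, … form one track, and each other residue class forms its own.
Subsequence A: -11, 8, 27, 46, 65. Arithmetic, step +19.
Subsequence B: 3, 10, 13, 23, 36. Fibonacci-style (each term is the sum of the two before it).
Subsequence C: 3, 5, 7, 9, 11. Linear: a_n = 1 + 2·n.
Subsequence D: 7, 14, 28, 56, 112. Geometric with ratio 2.
The 21st slot belongs to subsequence A; its 6th term is 84.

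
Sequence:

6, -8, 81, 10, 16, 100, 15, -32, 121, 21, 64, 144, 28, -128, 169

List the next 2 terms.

Split by position mod 3: positions 1, 4, 7, … form one track, and each other residue class forms its own.
Subsequence A: 6, 10, 15, 21, 28 (triangular numbers n(n+1)/2 for n = 3, 4, …).
Subsequence B: -8, 16, -32, 64, -128 (multiplying by -2 each time).
Subsequence C: 81, 100, 121, 144, 169 (the squares 9², 10², 11², …).
The 16th slot belongs to subsequence A; its 6th term is 36.
Position 17 falls in subsequence B as its term 6, giving 256.

36, 256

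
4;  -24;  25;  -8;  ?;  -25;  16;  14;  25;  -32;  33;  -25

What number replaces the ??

-5

The terms cycle through 3 interleaved subsequences.
Track A is 4, -8, 16, -32, which is multiplying by -2 each time.
Track B is -24, ?, 14, 33, which is linear: a_n = -43 + 19·n.
Track C is 25, -25, 25, -25, which is oscillating between 25 and -25.
Filling track B at index 2 by its rule yields -5.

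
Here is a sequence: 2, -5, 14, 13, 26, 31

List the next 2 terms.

38, 49

Split by position mod 2 into 2 tracks.
Track A: 2, 14, 26 (arithmetic with common difference +12).
Track B: -5, 13, 31 (arithmetic with common difference +18).
The 7th slot belongs to track A; its 4th term is 38.
The 8th slot belongs to track B; its 4th term is 49.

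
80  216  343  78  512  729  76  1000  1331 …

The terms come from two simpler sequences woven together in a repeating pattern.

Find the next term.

74

Reading positions in blocks of 3 reveals the pattern ABB — 2 tracks woven together.
Subsequence A = 80, 78, 76: arithmetic with common difference −2.
Subsequence B = 216, 343, 512, 729, 1000, 1331: perfect cubes starting at 6³.
Position 10 → subsequence A, term 4 = 74.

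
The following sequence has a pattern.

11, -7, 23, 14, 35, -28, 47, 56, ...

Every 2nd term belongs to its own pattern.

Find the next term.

The terms cycle through 2 interleaved subsequences.
Subsequence A = 11, 23, 35, 47: adding 12 each time.
Subsequence B = -7, 14, -28, 56: geometric with ratio -2.
Position 9 falls in subsequence A as its term 5, giving 59.

59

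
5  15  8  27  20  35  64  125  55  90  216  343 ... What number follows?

The slot pattern repeats as AABB (period 4), so there are 2 interleaved tracks.
Track A: 5, 15, 20, 35, 55, 90. A Fibonacci-like recurrence a_n = a_{n-1} + a_{n-2}.
Track B: 8, 27, 64, 125, 216, 343. The cubes 2³, 3³, 4³, ….
Position 13 → track A, term 7 = 145.

145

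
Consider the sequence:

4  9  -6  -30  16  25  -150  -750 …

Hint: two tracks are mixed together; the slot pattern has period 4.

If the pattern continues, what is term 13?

64

Positions follow the repeating pattern AABB; grouping by letter gives 2 tracks.
Track A: 4, 9, 16, 25 (perfect squares starting at 2²).
Track B: -6, -30, -150, -750 (geometric, ×5 each step).
Position 13 falls in track A as its term 7, giving 64.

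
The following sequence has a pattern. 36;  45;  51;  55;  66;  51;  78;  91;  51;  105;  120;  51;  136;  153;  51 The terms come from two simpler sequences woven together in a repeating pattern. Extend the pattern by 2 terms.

The slot pattern repeats as AAB (period 3), so there are 2 interleaved tracks.
Track A is 36, 45, 55, 66, 78, 91, 105, 120, 136, 153, which is triangular numbers n(n+1)/2 for n = 8, 9, ….
Track B is 51, 51, 51, 51, 51, which is the constant sequence 51.
Position 16 falls in track A as its term 11, giving 171.
Position 17 → track A, term 12 = 190.

171, 190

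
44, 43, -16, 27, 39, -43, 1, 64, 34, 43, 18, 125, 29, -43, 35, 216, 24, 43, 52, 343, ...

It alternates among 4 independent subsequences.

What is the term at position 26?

43

Taking every 4th term gives 4 separate tracks.
Track A = 44, 39, 34, 29, 24: linear: a_n = 49 − 5·n.
Track B = 43, -43, 43, -43, 43: oscillating between 43 and -43.
Track C = -16, 1, 18, 35, 52: arithmetic with common difference +17.
Track D = 27, 64, 125, 216, 343: consecutive cubes n³ from n = 3.
The 26th slot belongs to track B; its 7th term is 43.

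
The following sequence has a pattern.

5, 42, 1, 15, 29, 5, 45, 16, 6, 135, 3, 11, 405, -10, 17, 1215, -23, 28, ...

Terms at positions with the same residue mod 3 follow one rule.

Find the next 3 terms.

Read the sequence 3 terms at a time; column i is its own pattern.
Subsequence A is 5, 15, 45, 135, 405, 1215, which is multiplying by 3 each time.
Subsequence B is 42, 29, 16, 3, -10, -23, which is linear: a_n = 55 − 13·n.
Subsequence C is 1, 5, 6, 11, 17, 28, which is a Fibonacci-like recurrence a_n = a_{n-1} + a_{n-2}.
Position 19 → subsequence A, term 7 = 3645.
The 20th slot belongs to subsequence B; its 7th term is -36.
Position 21 → subsequence C, term 7 = 45.

3645, -36, 45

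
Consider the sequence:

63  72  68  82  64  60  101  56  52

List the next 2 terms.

The slot pattern repeats as ABB (period 3), so there are 2 interleaved tracks.
Stream A: 63, 82, 101. Adding 19 each time.
Stream B: 72, 68, 64, 60, 56, 52. Linear: a_n = 76 − 4·n.
Position 10 → stream A, term 4 = 120.
Term 11 comes from stream B (its 7th entry): 48.

120, 48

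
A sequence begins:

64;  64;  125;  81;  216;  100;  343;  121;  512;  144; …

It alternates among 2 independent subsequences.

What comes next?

729

Taking every 2nd term gives 2 separate tracks.
Track A = 64, 125, 216, 343, 512: the cubes 4³, 5³, 6³, ….
Track B = 64, 81, 100, 121, 144: perfect squares starting at 8².
Term 11 comes from track A (its 6th entry): 729.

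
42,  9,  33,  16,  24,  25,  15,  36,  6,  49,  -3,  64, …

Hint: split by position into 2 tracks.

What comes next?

Positions 1, 3, 5, … form one subsequence and positions 2, 4, 6, … form another.
Stream A: 42, 33, 24, 15, 6, -3 — arithmetic, step −9.
Stream B: 9, 16, 25, 36, 49, 64 — consecutive squares n² from n = 3.
Position 13 falls in stream A as its term 7, giving -12.

-12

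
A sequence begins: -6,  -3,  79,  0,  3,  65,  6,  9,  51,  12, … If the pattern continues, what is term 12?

37

Positions follow the repeating pattern AAB; grouping by letter gives 2 tracks.
Track A: -6, -3, 0, 3, 6, 9, 12 (linear: a_n = -9 + 3·n).
Track B: 79, 65, 51 (arithmetic with common difference −14).
Position 12 falls in track B as its term 4, giving 37.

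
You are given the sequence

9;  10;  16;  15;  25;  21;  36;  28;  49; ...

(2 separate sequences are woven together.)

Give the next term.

36

Split by position mod 2 into 2 tracks.
Track A: 9, 16, 25, 36, 49 (the squares 3², 4², 5², …).
Track B: 10, 15, 21, 28 (triangular numbers starting at T_4).
Position 10 → track B, term 5 = 36.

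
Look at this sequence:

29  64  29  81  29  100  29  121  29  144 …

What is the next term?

29

Positions 1, 3, 5, … form one subsequence and positions 2, 4, 6, … form another.
Subsequence A is 29, 29, 29, 29, 29, which is always 29.
Subsequence B is 64, 81, 100, 121, 144, which is the squares 8², 9², 10², ….
Position 11 → subsequence A, term 6 = 29.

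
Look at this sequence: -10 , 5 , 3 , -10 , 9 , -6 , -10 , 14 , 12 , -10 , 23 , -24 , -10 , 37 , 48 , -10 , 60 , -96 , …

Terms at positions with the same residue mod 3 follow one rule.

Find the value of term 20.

97

Split by position mod 3: positions 1, 4, 7, … form one track, and each other residue class forms its own.
Track A: -10, -10, -10, -10, -10, -10 — the constant sequence -10.
Track B: 5, 9, 14, 23, 37, 60 — Fibonacci-style (each term is the sum of the two before it).
Track C: 3, -6, 12, -24, 48, -96 — a geometric progression (common ratio -2).
Term 20 comes from track B (its 7th entry): 97.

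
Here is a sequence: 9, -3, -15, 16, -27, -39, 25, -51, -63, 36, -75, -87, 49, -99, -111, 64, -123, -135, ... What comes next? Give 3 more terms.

Reading positions in blocks of 3 reveals the pattern ABB — 2 tracks woven together.
Track A: 9, 16, 25, 36, 49, 64 — the squares 3², 4², 5², ….
Track B: -3, -15, -27, -39, -51, -63, -75, -87, -99, -111, -123, -135 — arithmetic, step −12.
Position 19 → track A, term 7 = 81.
Position 20 falls in track B as its term 13, giving -147.
Position 21 falls in track B as its term 14, giving -159.

81, -147, -159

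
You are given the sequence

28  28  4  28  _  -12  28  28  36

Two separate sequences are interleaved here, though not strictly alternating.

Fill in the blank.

28

Positions follow the repeating pattern AAB; grouping by letter gives 2 tracks.
Track A is 28, 28, 28, ?, 28, 28, which is always 28.
Track B is 4, -12, 36, which is geometric, ×-3 each step.
The gap is track A's term 4; the rule gives 28.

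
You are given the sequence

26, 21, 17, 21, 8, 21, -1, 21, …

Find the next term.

Positions 1, 3, 5, … form one subsequence and positions 2, 4, 6, … form another.
Track A: 26, 17, 8, -1 — arithmetic with common difference −9.
Track B: 21, 21, 21, 21 — constant 21.
Position 9 falls in track A as its term 5, giving -10.

-10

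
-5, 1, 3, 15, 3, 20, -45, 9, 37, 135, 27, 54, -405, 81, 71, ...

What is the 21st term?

105

Split by position mod 3: positions 1, 4, 7, … form one track, and each other residue class forms its own.
Stream A = -5, 15, -45, 135, -405: geometric, ×-3 each step.
Stream B = 1, 3, 9, 27, 81: powers of 3.
Stream C = 3, 20, 37, 54, 71: adding 17 each time.
Term 21 comes from stream C (its 7th entry): 105.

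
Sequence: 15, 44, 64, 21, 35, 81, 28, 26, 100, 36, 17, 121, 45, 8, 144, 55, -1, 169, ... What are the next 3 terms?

Taking every 3rd term gives 3 separate tracks.
Track A is 15, 21, 28, 36, 45, 55, which is triangular numbers starting at T_5.
Track B is 44, 35, 26, 17, 8, -1, which is subtracting 9 each time.
Track C is 64, 81, 100, 121, 144, 169, which is consecutive squares n² from n = 8.
Term 19 comes from track A (its 7th entry): 66.
Position 20 falls in track B as its term 7, giving -10.
The 21st slot belongs to track C; its 7th term is 196.

66, -10, 196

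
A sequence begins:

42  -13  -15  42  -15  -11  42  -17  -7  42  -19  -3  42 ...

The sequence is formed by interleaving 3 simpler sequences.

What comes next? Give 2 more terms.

-21, 1

Split by position mod 3: positions 1, 4, 7, … form one track, and each other residue class forms its own.
Track A = 42, 42, 42, 42, 42: the constant sequence 42.
Track B = -13, -15, -17, -19: linear: a_n = -11 − 2·n.
Track C = -15, -11, -7, -3: adding 4 each time.
Term 14 comes from track B (its 5th entry): -21.
Position 15 falls in track C as its term 5, giving 1.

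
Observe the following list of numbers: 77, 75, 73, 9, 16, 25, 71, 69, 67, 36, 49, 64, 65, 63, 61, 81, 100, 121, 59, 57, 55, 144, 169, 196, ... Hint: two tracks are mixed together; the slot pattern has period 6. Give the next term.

53

The slot pattern repeats as AAABBB (period 6), so there are 2 interleaved tracks.
Track A: 77, 75, 73, 71, 69, 67, 65, 63, 61, 59, 57, 55 — arithmetic, step −2.
Track B: 9, 16, 25, 36, 49, 64, 81, 100, 121, 144, 169, 196 — the squares 3², 4², 5², ….
The 25th slot belongs to track A; its 13th term is 53.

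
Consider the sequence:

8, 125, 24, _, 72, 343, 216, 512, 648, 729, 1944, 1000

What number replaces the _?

216

Taking every 2nd term gives 2 separate tracks.
Track A: 8, 24, 72, 216, 648, 1944 (a geometric progression (common ratio 3)).
Track B: 125, ?, 343, 512, 729, 1000 (consecutive cubes n³ from n = 5).
Filling track B at index 2 by its rule yields 216.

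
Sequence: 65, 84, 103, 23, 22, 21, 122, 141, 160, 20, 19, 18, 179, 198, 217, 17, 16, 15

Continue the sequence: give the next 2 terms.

236, 255

Positions follow the repeating pattern AAABBB; grouping by letter gives 2 tracks.
Track A = 65, 84, 103, 122, 141, 160, 179, 198, 217: arithmetic, step +19.
Track B = 23, 22, 21, 20, 19, 18, 17, 16, 15: subtracting 1 each time.
Position 19 → track A, term 10 = 236.
Position 20 → track A, term 11 = 255.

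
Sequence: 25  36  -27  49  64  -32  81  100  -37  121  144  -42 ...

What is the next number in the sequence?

169

Reading positions in blocks of 3 reveals the pattern AAB — 2 tracks woven together.
Stream A is 25, 36, 49, 64, 81, 100, 121, 144, which is perfect squares starting at 5².
Stream B is -27, -32, -37, -42, which is linear: a_n = -22 − 5·n.
Position 13 falls in stream A as its term 9, giving 169.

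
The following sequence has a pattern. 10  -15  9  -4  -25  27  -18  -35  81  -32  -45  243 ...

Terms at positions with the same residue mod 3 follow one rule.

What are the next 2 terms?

Read the sequence 3 terms at a time; column i is its own pattern.
Track A: 10, -4, -18, -32 — linear: a_n = 24 − 14·n.
Track B: -15, -25, -35, -45 — arithmetic, step −10.
Track C: 9, 27, 81, 243 — powers 3^2, 3^3, 3^4, ….
Term 13 comes from track A (its 5th entry): -46.
Position 14 falls in track B as its term 5, giving -55.

-46, -55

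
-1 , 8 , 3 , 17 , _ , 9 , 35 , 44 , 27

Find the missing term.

Positions follow the repeating pattern AAB; grouping by letter gives 2 tracks.
Track A: -1, 8, 17, ?, 35, 44 — arithmetic, step +9.
Track B: 3, 9, 27 — multiplying by 3 each time.
The gap is track A's term 4; the rule gives 26.

26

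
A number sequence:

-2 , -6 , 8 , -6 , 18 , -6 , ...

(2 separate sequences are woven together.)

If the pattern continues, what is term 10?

Taking every 2nd term gives 2 separate tracks.
Subsequence A: -2, 8, 18 — arithmetic with common difference +10.
Subsequence B: -6, -6, -6 — the constant sequence -6.
Position 10 falls in subsequence B as its term 5, giving -6.

-6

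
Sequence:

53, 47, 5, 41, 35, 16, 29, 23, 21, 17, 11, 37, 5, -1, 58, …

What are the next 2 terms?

Positions follow the repeating pattern AAB; grouping by letter gives 2 tracks.
Subsequence A = 53, 47, 41, 35, 29, 23, 17, 11, 5, -1: subtracting 6 each time.
Subsequence B = 5, 16, 21, 37, 58: a Fibonacci-like recurrence a_n = a_{n-1} + a_{n-2}.
Position 16 → subsequence A, term 11 = -7.
Position 17 falls in subsequence A as its term 12, giving -13.

-7, -13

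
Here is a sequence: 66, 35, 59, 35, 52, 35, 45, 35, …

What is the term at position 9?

38

Odd-indexed and even-indexed terms follow separate rules.
Stream A: 66, 59, 52, 45 — arithmetic, step −7.
Stream B: 35, 35, 35, 35 — the constant sequence 35.
Term 9 comes from stream A (its 5th entry): 38.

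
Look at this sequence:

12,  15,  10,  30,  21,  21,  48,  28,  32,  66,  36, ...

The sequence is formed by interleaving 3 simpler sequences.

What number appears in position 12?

43

Split by position mod 3: positions 1, 4, 7, … form one track, and each other residue class forms its own.
Subsequence A: 12, 30, 48, 66 — linear: a_n = -6 + 18·n.
Subsequence B: 15, 21, 28, 36 — triangular numbers n(n+1)/2 for n = 5, 6, ….
Subsequence C: 10, 21, 32 — arithmetic, step +11.
Position 12 → subsequence C, term 4 = 43.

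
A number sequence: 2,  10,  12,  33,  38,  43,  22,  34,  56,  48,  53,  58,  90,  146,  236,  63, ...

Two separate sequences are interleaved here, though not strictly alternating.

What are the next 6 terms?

Positions follow the repeating pattern AAABBB; grouping by letter gives 2 tracks.
Track A: 2, 10, 12, 22, 34, 56, 90, 146, 236 (a Fibonacci-like recurrence a_n = a_{n-1} + a_{n-2}).
Track B: 33, 38, 43, 48, 53, 58, 63 (arithmetic with common difference +5).
The 17th slot belongs to track B; its 8th term is 68.
Position 18 → track B, term 9 = 73.
Term 19 comes from track A (its 10th entry): 382.
Term 20 comes from track A (its 11th entry): 618.
Position 21 falls in track A as its term 12, giving 1000.
Term 22 comes from track B (its 10th entry): 78.

68, 73, 382, 618, 1000, 78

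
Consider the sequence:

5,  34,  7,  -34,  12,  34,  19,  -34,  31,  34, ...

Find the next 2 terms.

Taking every 2nd term gives 2 separate tracks.
Stream A = 5, 7, 12, 19, 31: Fibonacci-style (each term is the sum of the two before it).
Stream B = 34, -34, 34, -34, 34: the oscillation 34·(−1)^(n+1).
Position 11 falls in stream A as its term 6, giving 50.
Term 12 comes from stream B (its 6th entry): -34.

50, -34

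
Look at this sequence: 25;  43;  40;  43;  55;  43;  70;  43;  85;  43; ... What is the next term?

100

Odd-indexed and even-indexed terms follow separate rules.
Subsequence A: 25, 40, 55, 70, 85 — linear: a_n = 10 + 15·n.
Subsequence B: 43, 43, 43, 43, 43 — the constant sequence 43.
Position 11 falls in subsequence A as its term 6, giving 100.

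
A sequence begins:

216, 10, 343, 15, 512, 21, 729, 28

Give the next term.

1000

Split by position mod 2 into 2 tracks.
Subsequence A: 216, 343, 512, 729. Consecutive cubes n³ from n = 6.
Subsequence B: 10, 15, 21, 28. The triangular numbers T_4, T_5, ….
Term 9 comes from subsequence A (its 5th entry): 1000.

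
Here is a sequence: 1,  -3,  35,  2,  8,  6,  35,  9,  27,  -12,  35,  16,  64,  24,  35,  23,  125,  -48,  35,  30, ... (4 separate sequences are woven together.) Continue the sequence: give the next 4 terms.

216, 96, 35, 37

The terms cycle through 4 interleaved subsequences.
Subsequence A: 1, 8, 27, 64, 125 — consecutive cubes n³ from n = 1.
Subsequence B: -3, 6, -12, 24, -48 — multiplying by -2 each time.
Subsequence C: 35, 35, 35, 35, 35 — constant 35.
Subsequence D: 2, 9, 16, 23, 30 — linear: a_n = -5 + 7·n.
Position 21 falls in subsequence A as its term 6, giving 216.
The 22nd slot belongs to subsequence B; its 6th term is 96.
The 23rd slot belongs to subsequence C; its 6th term is 35.
Term 24 comes from subsequence D (its 6th entry): 37.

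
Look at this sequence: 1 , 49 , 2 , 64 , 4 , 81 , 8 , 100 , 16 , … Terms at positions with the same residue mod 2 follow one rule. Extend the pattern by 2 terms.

Taking every 2nd term gives 2 separate tracks.
Subsequence A: 1, 2, 4, 8, 16. Successive powers of 2.
Subsequence B: 49, 64, 81, 100. The squares 7², 8², 9², ….
The 10th slot belongs to subsequence B; its 5th term is 121.
The 11th slot belongs to subsequence A; its 6th term is 32.

121, 32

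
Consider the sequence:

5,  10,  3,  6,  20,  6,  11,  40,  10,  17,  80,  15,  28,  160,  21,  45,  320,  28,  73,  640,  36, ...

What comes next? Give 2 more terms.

Taking every 3rd term gives 3 separate tracks.
Track A: 5, 6, 11, 17, 28, 45, 73 — a Fibonacci-like recurrence a_n = a_{n-1} + a_{n-2}.
Track B: 10, 20, 40, 80, 160, 320, 640 — geometric, ×2 each step.
Track C: 3, 6, 10, 15, 21, 28, 36 — triangular numbers starting at T_2.
Term 22 comes from track A (its 8th entry): 118.
Position 23 falls in track B as its term 8, giving 1280.

118, 1280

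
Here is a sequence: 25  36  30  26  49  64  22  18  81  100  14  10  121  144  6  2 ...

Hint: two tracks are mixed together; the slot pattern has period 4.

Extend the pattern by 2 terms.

169, 196

Reading positions in blocks of 4 reveals the pattern AABB — 2 tracks woven together.
Subsequence A is 25, 36, 49, 64, 81, 100, 121, 144, which is the squares 5², 6², 7², ….
Subsequence B is 30, 26, 22, 18, 14, 10, 6, 2, which is subtracting 4 each time.
The 17th slot belongs to subsequence A; its 9th term is 169.
Position 18 → subsequence A, term 10 = 196.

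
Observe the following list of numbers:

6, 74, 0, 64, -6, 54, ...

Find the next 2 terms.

Positions 1, 3, 5, … form one subsequence and positions 2, 4, 6, … form another.
Stream A: 6, 0, -6 — linear: a_n = 12 − 6·n.
Stream B: 74, 64, 54 — arithmetic, step −10.
Term 7 comes from stream A (its 4th entry): -12.
Position 8 falls in stream B as its term 4, giving 44.

-12, 44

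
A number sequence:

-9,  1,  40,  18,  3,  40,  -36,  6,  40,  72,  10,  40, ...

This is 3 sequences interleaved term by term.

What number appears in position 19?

-576

Taking every 3rd term gives 3 separate tracks.
Stream A = -9, 18, -36, 72: multiplying by -2 each time.
Stream B = 1, 3, 6, 10: triangular numbers starting at T_1.
Stream C = 40, 40, 40, 40: constant 40.
Position 19 falls in stream A as its term 7, giving -576.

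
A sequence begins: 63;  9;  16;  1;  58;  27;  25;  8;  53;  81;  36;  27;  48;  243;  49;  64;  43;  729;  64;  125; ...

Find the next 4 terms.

The terms cycle through 4 interleaved subsequences.
Subsequence A is 63, 58, 53, 48, 43, which is linear: a_n = 68 − 5·n.
Subsequence B is 9, 27, 81, 243, 729, which is powers of 3.
Subsequence C is 16, 25, 36, 49, 64, which is consecutive squares n² from n = 4.
Subsequence D is 1, 8, 27, 64, 125, which is perfect cubes starting at 1³.
The 21st slot belongs to subsequence A; its 6th term is 38.
The 22nd slot belongs to subsequence B; its 6th term is 2187.
Position 23 falls in subsequence C as its term 6, giving 81.
Term 24 comes from subsequence D (its 6th entry): 216.

38, 2187, 81, 216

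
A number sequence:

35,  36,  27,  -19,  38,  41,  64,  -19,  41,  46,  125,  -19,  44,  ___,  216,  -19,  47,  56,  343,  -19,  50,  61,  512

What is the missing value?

Split by position mod 4: positions 1, 5, 9, … form one track, and each other residue class forms its own.
Track A: 35, 38, 41, 44, 47, 50. Arithmetic, step +3.
Track B: 36, 41, 46, ?, 56, 61. Adding 5 each time.
Track C: 27, 64, 125, 216, 343, 512. Consecutive cubes n³ from n = 3.
Track D: -19, -19, -19, -19, -19. The constant sequence -19.
So the missing entry in track B is 51.

51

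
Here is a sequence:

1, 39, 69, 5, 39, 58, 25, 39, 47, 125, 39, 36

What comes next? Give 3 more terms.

625, 39, 25

Read the sequence 3 terms at a time; column i is its own pattern.
Track A: 1, 5, 25, 125 — powers of 5.
Track B: 39, 39, 39, 39 — the constant sequence 39.
Track C: 69, 58, 47, 36 — arithmetic with common difference −11.
The 13th slot belongs to track A; its 5th term is 625.
The 14th slot belongs to track B; its 5th term is 39.
Position 15 falls in track C as its term 5, giving 25.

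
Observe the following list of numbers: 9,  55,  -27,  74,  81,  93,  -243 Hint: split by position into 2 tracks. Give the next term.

Positions 1, 3, 5, … form one subsequence and positions 2, 4, 6, … form another.
Stream A is 9, -27, 81, -243, which is a geometric progression (common ratio -3).
Stream B is 55, 74, 93, which is arithmetic, step +19.
Term 8 comes from stream B (its 4th entry): 112.

112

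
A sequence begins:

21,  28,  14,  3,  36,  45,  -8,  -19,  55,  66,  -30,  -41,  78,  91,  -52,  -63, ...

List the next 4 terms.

The slot pattern repeats as AABB (period 4), so there are 2 interleaved tracks.
Track A = 21, 28, 36, 45, 55, 66, 78, 91: triangular numbers starting at T_6.
Track B = 14, 3, -8, -19, -30, -41, -52, -63: arithmetic with common difference −11.
Term 17 comes from track A (its 9th entry): 105.
The 18th slot belongs to track A; its 10th term is 120.
Term 19 comes from track B (its 9th entry): -74.
Position 20 → track B, term 10 = -85.

105, 120, -74, -85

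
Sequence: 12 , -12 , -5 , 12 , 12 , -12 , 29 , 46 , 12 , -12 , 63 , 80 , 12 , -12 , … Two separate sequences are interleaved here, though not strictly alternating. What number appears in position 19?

Positions follow the repeating pattern AABB; grouping by letter gives 2 tracks.
Subsequence A: 12, -12, 12, -12, 12, -12, 12, -12 — oscillating between 12 and -12.
Subsequence B: -5, 12, 29, 46, 63, 80 — adding 17 each time.
The 19th slot belongs to subsequence B; its 9th term is 131.

131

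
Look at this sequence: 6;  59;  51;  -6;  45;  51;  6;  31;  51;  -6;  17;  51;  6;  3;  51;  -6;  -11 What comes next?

Read the sequence 3 terms at a time; column i is its own pattern.
Stream A: 6, -6, 6, -6, 6, -6 — the oscillation 6·(−1)^(n+1).
Stream B: 59, 45, 31, 17, 3, -11 — arithmetic, step −14.
Stream C: 51, 51, 51, 51, 51 — constant 51.
Position 18 → stream C, term 6 = 51.

51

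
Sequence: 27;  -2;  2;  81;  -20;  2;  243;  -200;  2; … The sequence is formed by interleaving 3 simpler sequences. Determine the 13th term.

2187

Taking every 3rd term gives 3 separate tracks.
Track A: 27, 81, 243. Successive powers of 3.
Track B: -2, -20, -200. A geometric progression (common ratio 10).
Track C: 2, 2, 2. Always 2.
Position 13 falls in track A as its term 5, giving 2187.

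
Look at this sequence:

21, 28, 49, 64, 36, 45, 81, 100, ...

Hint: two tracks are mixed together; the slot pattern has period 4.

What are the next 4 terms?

55, 66, 121, 144

Reading positions in blocks of 4 reveals the pattern AABB — 2 tracks woven together.
Subsequence A: 21, 28, 36, 45 (triangular numbers starting at T_6).
Subsequence B: 49, 64, 81, 100 (the squares 7², 8², 9², …).
The 9th slot belongs to subsequence A; its 5th term is 55.
Position 10 falls in subsequence A as its term 6, giving 66.
The 11th slot belongs to subsequence B; its 5th term is 121.
Position 12 falls in subsequence B as its term 6, giving 144.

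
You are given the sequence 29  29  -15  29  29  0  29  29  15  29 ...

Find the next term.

29

Reading positions in blocks of 3 reveals the pattern AAB — 2 tracks woven together.
Subsequence A is 29, 29, 29, 29, 29, 29, 29, which is always 29.
Subsequence B is -15, 0, 15, which is adding 15 each time.
Term 11 comes from subsequence A (its 8th entry): 29.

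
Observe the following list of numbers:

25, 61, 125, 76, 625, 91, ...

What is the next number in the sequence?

3125

Split by position mod 2 into 2 tracks.
Stream A: 25, 125, 625 — successive powers of 5.
Stream B: 61, 76, 91 — arithmetic, step +15.
Position 7 falls in stream A as its term 4, giving 3125.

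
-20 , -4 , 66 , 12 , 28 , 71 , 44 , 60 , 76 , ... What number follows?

Reading positions in blocks of 3 reveals the pattern AAB — 2 tracks woven together.
Stream A: -20, -4, 12, 28, 44, 60 (arithmetic, step +16).
Stream B: 66, 71, 76 (adding 5 each time).
The 10th slot belongs to stream A; its 7th term is 76.

76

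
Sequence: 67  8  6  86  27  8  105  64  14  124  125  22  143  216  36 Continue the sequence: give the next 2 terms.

Split by position mod 3: positions 1, 4, 7, … form one track, and each other residue class forms its own.
Track A = 67, 86, 105, 124, 143: adding 19 each time.
Track B = 8, 27, 64, 125, 216: consecutive cubes n³ from n = 2.
Track C = 6, 8, 14, 22, 36: Fibonacci-style (each term is the sum of the two before it).
Position 16 → track A, term 6 = 162.
Term 17 comes from track B (its 6th entry): 343.

162, 343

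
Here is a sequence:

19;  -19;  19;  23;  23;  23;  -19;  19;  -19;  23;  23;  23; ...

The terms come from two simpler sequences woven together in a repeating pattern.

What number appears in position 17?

The slot pattern repeats as AAABBB (period 6), so there are 2 interleaved tracks.
Track A: 19, -19, 19, -19, 19, -19 (the oscillation 19·(−1)^(n+1)).
Track B: 23, 23, 23, 23, 23, 23 (the constant sequence 23).
The 17th slot belongs to track B; its 8th term is 23.

23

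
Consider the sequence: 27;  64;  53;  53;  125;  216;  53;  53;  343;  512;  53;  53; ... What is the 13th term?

729

Positions follow the repeating pattern AABB; grouping by letter gives 2 tracks.
Track A: 27, 64, 125, 216, 343, 512 — consecutive cubes n³ from n = 3.
Track B: 53, 53, 53, 53, 53, 53 — constant 53.
The 13th slot belongs to track A; its 7th term is 729.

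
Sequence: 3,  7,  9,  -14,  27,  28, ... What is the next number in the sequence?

81

Split by position mod 2 into 2 tracks.
Stream A is 3, 9, 27, which is powers of 3.
Stream B is 7, -14, 28, which is geometric, ×-2 each step.
Term 7 comes from stream A (its 4th entry): 81.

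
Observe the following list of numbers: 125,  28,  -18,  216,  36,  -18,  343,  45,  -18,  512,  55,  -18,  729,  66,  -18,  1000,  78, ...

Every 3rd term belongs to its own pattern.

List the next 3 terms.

-18, 1331, 91

The terms cycle through 3 interleaved subsequences.
Track A: 125, 216, 343, 512, 729, 1000 — perfect cubes starting at 5³.
Track B: 28, 36, 45, 55, 66, 78 — triangular numbers starting at T_7.
Track C: -18, -18, -18, -18, -18 — constant -18.
Position 18 falls in track C as its term 6, giving -18.
Position 19 → track A, term 7 = 1331.
Position 20 → track B, term 7 = 91.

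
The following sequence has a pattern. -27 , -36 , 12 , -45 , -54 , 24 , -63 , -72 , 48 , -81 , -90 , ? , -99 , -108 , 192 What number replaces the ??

96

Positions follow the repeating pattern AAB; grouping by letter gives 2 tracks.
Subsequence A: -27, -36, -45, -54, -63, -72, -81, -90, -99, -108 (arithmetic, step −9).
Subsequence B: 12, 24, 48, ?, 192 (geometric, ×2 each step).
So the missing entry in subsequence B is 96.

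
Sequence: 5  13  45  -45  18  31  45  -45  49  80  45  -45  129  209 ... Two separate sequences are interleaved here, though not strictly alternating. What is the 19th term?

45

Reading positions in blocks of 4 reveals the pattern AABB — 2 tracks woven together.
Subsequence A: 5, 13, 18, 31, 49, 80, 129, 209 (each term equals the sum of the previous two).
Subsequence B: 45, -45, 45, -45, 45, -45 (alternating ±45).
Term 19 comes from subsequence B (its 9th entry): 45.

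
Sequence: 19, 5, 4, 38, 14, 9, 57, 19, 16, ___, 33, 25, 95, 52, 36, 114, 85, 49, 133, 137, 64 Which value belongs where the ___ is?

76

Read the sequence 3 terms at a time; column i is its own pattern.
Track A: 19, 38, 57, ?, 95, 114, 133 — adding 19 each time.
Track B: 5, 14, 19, 33, 52, 85, 137 — a Fibonacci-like recurrence a_n = a_{n-1} + a_{n-2}.
Track C: 4, 9, 16, 25, 36, 49, 64 — the squares 2², 3², 4², ….
Filling track A at index 4 by its rule yields 76.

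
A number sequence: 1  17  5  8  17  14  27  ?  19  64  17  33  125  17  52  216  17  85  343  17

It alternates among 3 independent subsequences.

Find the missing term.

Taking every 3rd term gives 3 separate tracks.
Track A: 1, 8, 27, 64, 125, 216, 343 — perfect cubes starting at 1³.
Track B: 17, 17, ?, 17, 17, 17, 17 — constant 17.
Track C: 5, 14, 19, 33, 52, 85 — each term equals the sum of the previous two.
So the missing entry in track B is 17.

17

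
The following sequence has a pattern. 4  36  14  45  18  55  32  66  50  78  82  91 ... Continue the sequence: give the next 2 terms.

132, 105

Positions 1, 3, 5, … form one subsequence and positions 2, 4, 6, … form another.
Track A: 4, 14, 18, 32, 50, 82 (Fibonacci-style (each term is the sum of the two before it)).
Track B: 36, 45, 55, 66, 78, 91 (triangular numbers starting at T_8).
Position 13 → track A, term 7 = 132.
Position 14 → track B, term 7 = 105.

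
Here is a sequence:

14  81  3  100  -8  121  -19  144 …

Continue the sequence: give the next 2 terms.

-30, 169

The terms cycle through 2 interleaved subsequences.
Stream A: 14, 3, -8, -19. Arithmetic with common difference −11.
Stream B: 81, 100, 121, 144. The squares 9², 10², 11², ….
The 9th slot belongs to stream A; its 5th term is -30.
Position 10 falls in stream B as its term 5, giving 169.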